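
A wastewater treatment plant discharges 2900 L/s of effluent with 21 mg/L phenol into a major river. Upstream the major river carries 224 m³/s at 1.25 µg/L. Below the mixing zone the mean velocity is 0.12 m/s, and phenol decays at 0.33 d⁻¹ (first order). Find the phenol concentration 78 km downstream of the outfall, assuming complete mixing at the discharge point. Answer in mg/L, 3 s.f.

2900 L/s = 2.9 m³/s.
1.25 µg/L = 0.00125 mg/L.
After complete mixing, C₀ = (2.9·21 + 224·0.00125) / 226.9 = 0.2696 mg/L.
Travel time t = 7.8e+04 m / 0.12 m/s = 6.5e+05 s = 7.523 d.
C = 0.2696·exp(−0.33·7.523) = 0.2696·0.08352 = 0.02252 mg/L.

0.0225 mg/L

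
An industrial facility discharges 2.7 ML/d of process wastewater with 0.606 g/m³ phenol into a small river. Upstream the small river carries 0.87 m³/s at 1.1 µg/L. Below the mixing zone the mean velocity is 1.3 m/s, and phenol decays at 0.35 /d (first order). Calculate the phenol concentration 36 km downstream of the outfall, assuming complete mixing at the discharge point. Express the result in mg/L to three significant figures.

0.0197 mg/L

2.7 ML/d = 0.03125 m³/s.
1.1 µg/L = 0.0011 mg/L.
After complete mixing, C₀ = (0.03125·0.606 + 0.87·0.0011) / 0.9012 = 0.02207 mg/L.
Travel time t = 3.6e+04 m / 1.3 m/s = 2.769e+04 s = 0.3205 d.
C = 0.02207·exp(−0.35·0.3205) = 0.02207·0.8939 = 0.01973 mg/L.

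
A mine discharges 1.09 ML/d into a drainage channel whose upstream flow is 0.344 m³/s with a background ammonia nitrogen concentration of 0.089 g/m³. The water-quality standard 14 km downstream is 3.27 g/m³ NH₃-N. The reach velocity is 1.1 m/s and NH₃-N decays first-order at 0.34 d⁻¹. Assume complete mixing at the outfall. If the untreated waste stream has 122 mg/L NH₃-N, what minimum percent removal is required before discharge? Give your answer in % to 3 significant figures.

1.09 ML/d = 0.01262 m³/s.
Travel time to the compliance point: t = 1.4e+04/1.1 = 1.273e+04 s = 0.1473 d; decay factor exp(−0.34·0.1473) = 0.9511.
So the concentration just after mixing may be at most 3.27/0.9511 = 3.438 mg/L.
Mass balance: 3.438·0.3566 = 0.01262·Cₑ + 0.344·0.089.
Cₑ = (1.226 − 0.03062) / 0.01262 = 94.76 mg/L.
Required removal = 1 − 94.76/122 = 22.33 %.

22.3 %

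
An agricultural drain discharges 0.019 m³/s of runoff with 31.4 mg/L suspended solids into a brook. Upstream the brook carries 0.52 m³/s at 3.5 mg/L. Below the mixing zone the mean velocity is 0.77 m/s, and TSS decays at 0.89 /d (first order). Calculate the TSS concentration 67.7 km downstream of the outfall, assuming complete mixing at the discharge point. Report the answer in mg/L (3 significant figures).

1.81 mg/L

After complete mixing, C₀ = (0.019·31.4 + 0.52·3.5) / 0.539 = 4.483 mg/L.
Travel time t = 6.77e+04 m / 0.77 m/s = 8.792e+04 s = 1.018 d.
C = 4.483·exp(−0.89·1.018) = 4.483·0.4043 = 1.813 mg/L.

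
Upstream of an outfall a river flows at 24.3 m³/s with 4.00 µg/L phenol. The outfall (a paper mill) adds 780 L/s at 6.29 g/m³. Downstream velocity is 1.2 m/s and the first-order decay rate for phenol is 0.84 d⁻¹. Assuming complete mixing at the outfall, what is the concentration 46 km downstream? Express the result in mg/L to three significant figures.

780 L/s = 0.78 m³/s.
4.00 µg/L = 0.004 mg/L.
After complete mixing, C₀ = (0.78·6.29 + 24.3·0.004) / 25.08 = 0.1995 mg/L.
Travel time t = 4.6e+04 m / 1.2 m/s = 3.833e+04 s = 0.4437 d.
C = 0.1995·exp(−0.84·0.4437) = 0.1995·0.6889 = 0.1374 mg/L.

0.137 mg/L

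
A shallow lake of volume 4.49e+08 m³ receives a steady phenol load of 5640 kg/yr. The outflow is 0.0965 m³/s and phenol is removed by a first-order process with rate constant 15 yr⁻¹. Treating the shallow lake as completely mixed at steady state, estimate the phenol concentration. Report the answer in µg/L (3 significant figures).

Outflow Q = 0.0965 m³/s × 3.156e+07 s/yr = 3.045e+06 m³/yr.
Steady-state CSTR mass balance: W = Q·C + k·V·C, so C = W/(Q + kV).
Q + kV = 3.045e+06 + 15·4.49e+08 = 6.738e+09 m³/yr.
C = 5640/6.738e+09 = 8.37e-07 kg/m³ = 0.000837 mg/L = 0.837 µg/L.

0.837 µg/L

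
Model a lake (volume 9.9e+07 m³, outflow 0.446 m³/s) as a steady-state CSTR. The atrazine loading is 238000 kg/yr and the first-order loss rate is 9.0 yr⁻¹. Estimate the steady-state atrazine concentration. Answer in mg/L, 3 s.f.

Outflow Q = 0.446 m³/s × 3.156e+07 s/yr = 1.407e+07 m³/yr.
Steady-state CSTR mass balance: W = Q·C + k·V·C, so C = W/(Q + kV).
Q + kV = 1.407e+07 + 9.0·9.9e+07 = 9.051e+08 m³/yr.
C = 238000/9.051e+08 = 0.000263 kg/m³ = 0.263 mg/L.

0.263 mg/L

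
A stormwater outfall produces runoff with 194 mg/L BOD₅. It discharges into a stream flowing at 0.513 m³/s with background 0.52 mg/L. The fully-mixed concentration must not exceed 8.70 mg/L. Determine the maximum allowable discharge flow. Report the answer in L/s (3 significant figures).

Mass balance at complete mixing: C_std·(Q_w + Q_r) = Q_w·C_e + Q_r·C_b.
Rearranging, Q_w = Q_r·(C_std − C_b)/(C_e − C_std) = 0.513·(8.7 − 0.52) / (194 − 8.7) = 0.02265 m³/s.
= 22.65 L/s.

22.6 L/s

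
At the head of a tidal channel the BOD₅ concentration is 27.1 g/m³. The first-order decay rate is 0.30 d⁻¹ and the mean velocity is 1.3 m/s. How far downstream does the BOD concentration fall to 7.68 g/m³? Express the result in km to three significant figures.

From C = C₀·e^(−kt), t = ln(C₀/C)/k = ln(27.1/7.68)/0.30 = 1.261/0.30 = 4.203 d.
Distance = v·t = 1.3 m/s × 3.631e+05 s = 4.721e+05 m = 472.1 km.

472 km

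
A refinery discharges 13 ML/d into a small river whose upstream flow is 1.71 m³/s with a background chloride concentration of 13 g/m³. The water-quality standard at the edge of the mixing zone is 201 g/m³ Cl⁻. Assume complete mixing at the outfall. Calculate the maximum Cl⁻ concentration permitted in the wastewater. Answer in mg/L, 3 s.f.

13 ML/d = 0.1505 m³/s.
Mass balance: 201·1.86 = 0.1505·Cₑ + 1.71·13.
Cₑ = (374 − 22.23) / 0.1505 = 2338 mg/L.

2340 mg/L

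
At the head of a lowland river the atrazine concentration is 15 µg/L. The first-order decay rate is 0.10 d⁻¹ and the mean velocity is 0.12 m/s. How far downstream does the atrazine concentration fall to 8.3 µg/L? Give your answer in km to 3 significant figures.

From C = C₀·e^(−kt), t = ln(C₀/C)/k = ln(15/8.3)/0.10 = 0.5918/0.10 = 5.918 d.
Distance = v·t = 0.12 m/s × 5.113e+05 s = 6.136e+04 m = 61.36 km.

61.4 km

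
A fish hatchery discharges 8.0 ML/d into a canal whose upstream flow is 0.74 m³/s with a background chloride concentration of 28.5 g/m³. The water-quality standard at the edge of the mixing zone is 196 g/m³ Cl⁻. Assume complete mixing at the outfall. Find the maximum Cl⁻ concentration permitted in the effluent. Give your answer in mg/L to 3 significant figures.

8.0 ML/d = 0.09259 m³/s.
Mass balance: 196·0.8326 = 0.09259·Cₑ + 0.74·28.5.
Cₑ = (163.2 − 21.09) / 0.09259 = 1535 mg/L.

1530 mg/L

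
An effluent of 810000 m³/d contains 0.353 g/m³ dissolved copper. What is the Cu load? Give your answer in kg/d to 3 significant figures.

286 kg/d

810000 m³/d = 9.375 m³/s.
Mass flux = Q·C = 9.375 m³/s × 0.353 g/m³ = 3.309 g/s.
= 3.309 g/s × 86.4 = 285.9 kg/d.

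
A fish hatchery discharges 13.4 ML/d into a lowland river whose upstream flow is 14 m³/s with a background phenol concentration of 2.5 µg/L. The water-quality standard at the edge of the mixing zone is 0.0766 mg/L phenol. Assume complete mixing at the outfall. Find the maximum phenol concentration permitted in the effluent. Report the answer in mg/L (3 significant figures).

13.4 ML/d = 0.1551 m³/s.
2.5 µg/L = 0.0025 mg/L.
Mass balance: 0.0766·14.16 = 0.1551·Cₑ + 14·0.0025.
Cₑ = (1.084 − 0.035) / 0.1551 = 6.766 mg/L.

6.77 mg/L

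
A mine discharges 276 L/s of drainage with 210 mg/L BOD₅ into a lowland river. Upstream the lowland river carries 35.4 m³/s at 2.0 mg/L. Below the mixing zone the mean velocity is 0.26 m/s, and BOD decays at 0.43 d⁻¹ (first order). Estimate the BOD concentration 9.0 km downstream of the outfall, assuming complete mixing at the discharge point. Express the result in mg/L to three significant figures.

3.04 mg/L

276 L/s = 0.276 m³/s.
After complete mixing, C₀ = (0.276·210 + 35.4·2) / 35.68 = 3.609 mg/L.
Travel time t = 9000 m / 0.26 m/s = 3.462e+04 s = 0.4006 d.
C = 3.609·exp(−0.43·0.4006) = 3.609·0.8417 = 3.038 mg/L.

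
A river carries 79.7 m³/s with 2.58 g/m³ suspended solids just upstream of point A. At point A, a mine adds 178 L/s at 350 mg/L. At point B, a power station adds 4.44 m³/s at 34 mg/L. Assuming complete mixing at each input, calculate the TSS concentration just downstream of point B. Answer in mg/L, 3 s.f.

4.97 mg/L

178 L/s = 0.178 m³/s.
After input A: C = (79.7·2.58 + 0.178·350) / 79.88 = 3.354 mg/L.
After input B: C = (79.88·3.354 + 4.44·34) / 84.32 = 4.968 mg/L.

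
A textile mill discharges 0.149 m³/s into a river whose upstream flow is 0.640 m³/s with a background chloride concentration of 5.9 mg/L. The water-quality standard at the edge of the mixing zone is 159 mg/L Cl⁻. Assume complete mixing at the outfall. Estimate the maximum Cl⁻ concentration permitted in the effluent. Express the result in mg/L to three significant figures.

817 mg/L

Mass balance: 159·0.789 = 0.149·Cₑ + 0.64·5.9.
Cₑ = (125.5 − 3.776) / 0.149 = 816.6 mg/L.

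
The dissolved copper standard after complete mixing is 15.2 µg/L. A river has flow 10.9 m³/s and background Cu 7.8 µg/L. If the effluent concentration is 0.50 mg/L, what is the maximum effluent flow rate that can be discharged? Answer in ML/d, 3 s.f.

14.4 ML/d

7.8 µg/L = 0.0078 mg/L.
15.2 µg/L = 0.0152 mg/L.
Mass balance at complete mixing: C_std·(Q_w + Q_r) = Q_w·C_e + Q_r·C_b.
Rearranging, Q_w = Q_r·(C_std − C_b)/(C_e − C_std) = 10.9·(0.0152 − 0.0078) / (0.5 − 0.0152) = 0.1664 m³/s.
= 14.38 ML/d.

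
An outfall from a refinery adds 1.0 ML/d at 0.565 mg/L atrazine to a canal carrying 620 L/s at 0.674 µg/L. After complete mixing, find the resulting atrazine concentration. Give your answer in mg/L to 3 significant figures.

1.0 ML/d = 0.01157 m³/s.
620 L/s = 0.62 m³/s.
0.674 µg/L = 0.000674 mg/L.
Flow-weighted mixing gives C = (0.01157·0.565 + 0.62·0.000674) / (0.01157 + 0.62) = 0.006957/0.6316 = 0.01102 mg/L.

0.0110 mg/L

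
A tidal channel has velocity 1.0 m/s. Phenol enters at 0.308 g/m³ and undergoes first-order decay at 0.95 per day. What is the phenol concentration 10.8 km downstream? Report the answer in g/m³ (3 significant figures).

Travel time t = 10.8 km / 1.0 m/s = 1.08e+04/1.0 = 1.08e+04 s = 0.125 d.
First-order decay: C = 0.308·exp(−0.95·0.125) = 0.308·0.888 = 0.2735 g/m³.

0.274 g/m³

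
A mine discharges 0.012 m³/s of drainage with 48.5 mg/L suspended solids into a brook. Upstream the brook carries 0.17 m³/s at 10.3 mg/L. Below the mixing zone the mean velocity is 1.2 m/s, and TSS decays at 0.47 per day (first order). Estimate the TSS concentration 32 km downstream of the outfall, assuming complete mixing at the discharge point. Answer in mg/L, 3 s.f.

11.1 mg/L

After complete mixing, C₀ = (0.012·48.5 + 0.17·10.3) / 0.182 = 12.82 mg/L.
Travel time t = 3.2e+04 m / 1.2 m/s = 2.667e+04 s = 0.3086 d.
C = 12.82·exp(−0.47·0.3086) = 12.82·0.865 = 11.09 mg/L.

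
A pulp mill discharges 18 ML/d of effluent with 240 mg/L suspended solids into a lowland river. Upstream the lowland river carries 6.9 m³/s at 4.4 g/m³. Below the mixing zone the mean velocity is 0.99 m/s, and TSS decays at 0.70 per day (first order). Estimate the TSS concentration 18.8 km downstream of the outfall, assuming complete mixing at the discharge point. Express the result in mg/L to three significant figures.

18 ML/d = 0.2083 m³/s.
After complete mixing, C₀ = (0.2083·240 + 6.9·4.4) / 7.108 = 11.31 mg/L.
Travel time t = 1.88e+04 m / 0.99 m/s = 1.899e+04 s = 0.2198 d.
C = 11.31·exp(−0.70·0.2198) = 11.31·0.8574 = 9.693 mg/L.

9.69 mg/L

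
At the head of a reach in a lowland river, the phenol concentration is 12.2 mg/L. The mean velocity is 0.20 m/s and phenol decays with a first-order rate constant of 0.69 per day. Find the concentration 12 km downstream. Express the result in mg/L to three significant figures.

Travel time t = 12 km / 0.20 m/s = 1.2e+04/0.20 = 6e+04 s = 0.6944 d.
First-order decay: C = 12.2·exp(−0.69·0.6944) = 12.2·0.6193 = 7.555 mg/L.

7.56 mg/L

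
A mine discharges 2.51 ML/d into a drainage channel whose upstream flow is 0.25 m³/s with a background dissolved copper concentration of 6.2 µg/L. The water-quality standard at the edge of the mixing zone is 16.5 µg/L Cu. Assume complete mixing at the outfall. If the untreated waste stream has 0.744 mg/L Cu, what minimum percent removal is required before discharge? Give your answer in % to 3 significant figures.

2.51 ML/d = 0.02905 m³/s.
6.2 µg/L = 0.0062 mg/L.
16.5 µg/L = 0.0165 mg/L.
Mass balance: 0.0165·0.2791 = 0.02905·Cₑ + 0.25·0.0062.
Cₑ = (0.004604 − 0.00155) / 0.02905 = 0.1051 mg/L.
Required removal = 1 − 0.1051/0.744 = 85.87 %.

85.9 %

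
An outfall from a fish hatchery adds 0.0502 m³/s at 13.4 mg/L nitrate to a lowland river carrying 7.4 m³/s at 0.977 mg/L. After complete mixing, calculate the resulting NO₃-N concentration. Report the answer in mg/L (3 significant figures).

1.06 mg/L

Conservation of mass across the mixing zone: C = (0.0502·13.4 + 7.4·0.977) / (0.0502 + 7.4) = 7.902/7.45 = 1.061 mg/L.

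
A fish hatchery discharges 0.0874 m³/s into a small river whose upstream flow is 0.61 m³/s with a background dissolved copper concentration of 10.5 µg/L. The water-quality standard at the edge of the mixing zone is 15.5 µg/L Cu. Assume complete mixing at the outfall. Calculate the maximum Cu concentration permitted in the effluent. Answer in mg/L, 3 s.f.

0.0504 mg/L

10.5 µg/L = 0.0105 mg/L.
15.5 µg/L = 0.0155 mg/L.
Mass balance: 0.0155·0.6974 = 0.0874·Cₑ + 0.61·0.0105.
Cₑ = (0.01081 − 0.006405) / 0.0874 = 0.0504 mg/L.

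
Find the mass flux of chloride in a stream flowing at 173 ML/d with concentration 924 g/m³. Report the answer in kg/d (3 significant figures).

173 ML/d = 2.002 m³/s.
Mass flux = Q·C = 2.002 m³/s × 924 g/m³ = 1850 g/s.
= 1850 g/s × 86.4 = 1.599e+05 kg/d.

160000 kg/d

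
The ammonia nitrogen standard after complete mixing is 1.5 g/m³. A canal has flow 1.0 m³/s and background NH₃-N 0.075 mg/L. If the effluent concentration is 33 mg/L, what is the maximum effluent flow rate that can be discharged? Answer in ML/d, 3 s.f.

3.91 ML/d

Mass balance at complete mixing: C_std·(Q_w + Q_r) = Q_w·C_e + Q_r·C_b.
Rearranging, Q_w = Q_r·(C_std − C_b)/(C_e − C_std) = 1.0·(1.5 − 0.075) / (33 − 1.5) = 0.04524 m³/s.
= 3.909 ML/d.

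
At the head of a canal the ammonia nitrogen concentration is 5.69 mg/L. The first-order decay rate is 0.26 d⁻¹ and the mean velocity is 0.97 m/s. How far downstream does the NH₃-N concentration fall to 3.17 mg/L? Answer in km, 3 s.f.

From C = C₀·e^(−kt), t = ln(C₀/C)/k = ln(5.69/3.17)/0.26 = 0.585/0.26 = 2.25 d.
Distance = v·t = 0.97 m/s × 1.944e+05 s = 1.886e+05 m = 188.6 km.

189 km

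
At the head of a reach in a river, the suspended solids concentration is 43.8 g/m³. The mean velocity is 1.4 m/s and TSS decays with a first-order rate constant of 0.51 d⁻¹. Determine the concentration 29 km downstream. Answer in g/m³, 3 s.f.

Travel time t = 29 km / 1.4 m/s = 2.9e+04/1.4 = 2.071e+04 s = 0.2397 d.
First-order decay: C = 43.8·exp(−0.51·0.2397) = 43.8·0.8849 = 38.76 g/m³.

38.8 g/m³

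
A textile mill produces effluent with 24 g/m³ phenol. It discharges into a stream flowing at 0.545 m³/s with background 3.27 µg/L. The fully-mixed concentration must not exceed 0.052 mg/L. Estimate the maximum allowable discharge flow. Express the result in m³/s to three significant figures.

0.00111 m³/s

3.27 µg/L = 0.00327 mg/L.
Mass balance at complete mixing: C_std·(Q_w + Q_r) = Q_w·C_e + Q_r·C_b.
Rearranging, Q_w = Q_r·(C_std − C_b)/(C_e − C_std) = 0.545·(0.052 − 0.00327) / (24 − 0.052) = 0.001109 m³/s.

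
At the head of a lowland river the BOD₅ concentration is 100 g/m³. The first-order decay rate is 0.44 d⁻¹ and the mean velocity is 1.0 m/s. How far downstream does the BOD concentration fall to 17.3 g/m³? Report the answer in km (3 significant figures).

From C = C₀·e^(−kt), t = ln(C₀/C)/k = ln(100/17.3)/0.44 = 1.754/0.44 = 3.987 d.
Distance = v·t = 1.0 m/s × 3.445e+05 s = 3.445e+05 m = 344.5 km.

345 km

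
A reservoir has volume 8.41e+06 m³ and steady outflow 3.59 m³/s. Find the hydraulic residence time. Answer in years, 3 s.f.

0.0742 yr

Q = 3.59 m³/s × 3.156e+07 s/yr = 1.133e+08 m³/yr.
Hydraulic residence time τ = V/Q = 8.41e+06/1.133e+08 = 0.07423 yr.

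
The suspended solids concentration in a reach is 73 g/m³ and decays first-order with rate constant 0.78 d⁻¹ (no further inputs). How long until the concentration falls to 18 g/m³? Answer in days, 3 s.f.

1.79 d

t = ln(C₀/C)/k = ln(73/18)/0.78 = 1.4/0.78 = 1.795 d.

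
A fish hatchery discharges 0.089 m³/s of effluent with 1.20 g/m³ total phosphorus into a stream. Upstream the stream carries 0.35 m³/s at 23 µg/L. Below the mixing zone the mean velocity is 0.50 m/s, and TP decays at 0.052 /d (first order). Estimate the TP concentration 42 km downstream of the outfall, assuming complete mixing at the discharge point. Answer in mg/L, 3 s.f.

23 µg/L = 0.023 mg/L.
After complete mixing, C₀ = (0.089·1.2 + 0.35·0.023) / 0.439 = 0.2616 mg/L.
Travel time t = 4.2e+04 m / 0.50 m/s = 8.4e+04 s = 0.9722 d.
C = 0.2616·exp(−0.052·0.9722) = 0.2616·0.9507 = 0.2487 mg/L.

0.249 mg/L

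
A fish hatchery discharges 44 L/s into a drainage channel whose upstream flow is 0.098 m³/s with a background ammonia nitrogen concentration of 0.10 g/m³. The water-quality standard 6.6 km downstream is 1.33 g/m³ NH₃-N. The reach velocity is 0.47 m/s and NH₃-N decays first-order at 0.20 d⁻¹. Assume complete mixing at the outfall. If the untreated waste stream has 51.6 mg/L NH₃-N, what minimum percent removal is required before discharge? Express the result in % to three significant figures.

44 L/s = 0.044 m³/s.
Travel time to the compliance point: t = 6600/0.47 = 1.404e+04 s = 0.1625 d; decay factor exp(−0.20·0.1625) = 0.968.
So the concentration just after mixing may be at most 1.33/0.968 = 1.374 mg/L.
Mass balance: 1.374·0.142 = 0.044·Cₑ + 0.098·0.1.
Cₑ = (0.1951 − 0.0098) / 0.044 = 4.211 mg/L.
Required removal = 1 − 4.211/51.6 = 91.84 %.

91.8 %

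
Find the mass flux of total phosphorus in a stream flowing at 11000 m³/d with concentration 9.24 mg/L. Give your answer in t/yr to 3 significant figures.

11000 m³/d = 0.1273 m³/s.
Mass flux = Q·C = 0.1273 m³/s × 9.24 g/m³ = 1.176 g/s.
= 1.176 g/s × 31.56 = 37.12 t/yr.

37.1 t/yr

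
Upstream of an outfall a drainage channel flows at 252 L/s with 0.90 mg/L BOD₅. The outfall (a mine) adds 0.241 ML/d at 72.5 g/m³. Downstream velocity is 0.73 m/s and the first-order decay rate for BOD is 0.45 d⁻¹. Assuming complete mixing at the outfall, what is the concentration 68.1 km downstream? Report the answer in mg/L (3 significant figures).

0.241 ML/d = 0.002789 m³/s.
252 L/s = 0.252 m³/s.
After complete mixing, C₀ = (0.002789·72.5 + 0.252·0.9) / 0.2548 = 1.684 mg/L.
Travel time t = 6.81e+04 m / 0.73 m/s = 9.329e+04 s = 1.08 d.
C = 1.684·exp(−0.45·1.08) = 1.684·0.6152 = 1.036 mg/L.

1.04 mg/L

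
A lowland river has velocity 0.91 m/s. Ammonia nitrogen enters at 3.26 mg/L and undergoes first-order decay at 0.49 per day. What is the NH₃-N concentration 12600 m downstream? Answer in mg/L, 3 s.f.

3.01 mg/L

Travel time t = 12600 m / 0.91 m/s = 1.26e+04/0.91 = 1.385e+04 s = 0.1603 d.
First-order decay: C = 3.26·exp(−0.49·0.1603) = 3.26·0.9245 = 3.014 mg/L.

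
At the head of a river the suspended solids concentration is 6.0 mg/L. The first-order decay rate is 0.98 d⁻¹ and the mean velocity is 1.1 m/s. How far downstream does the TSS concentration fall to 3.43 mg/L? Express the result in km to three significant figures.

From C = C₀·e^(−kt), t = ln(C₀/C)/k = ln(6.0/3.43)/0.98 = 0.5592/0.98 = 0.5706 d.
Distance = v·t = 1.1 m/s × 4.93e+04 s = 5.423e+04 m = 54.23 km.

54.2 km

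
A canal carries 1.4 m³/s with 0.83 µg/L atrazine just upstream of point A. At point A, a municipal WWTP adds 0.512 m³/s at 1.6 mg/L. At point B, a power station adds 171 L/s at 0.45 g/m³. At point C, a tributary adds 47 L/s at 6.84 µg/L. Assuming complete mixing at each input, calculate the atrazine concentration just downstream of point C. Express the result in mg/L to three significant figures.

0.83 µg/L = 0.00083 mg/L.
After input A: C = (1.4·0.00083 + 0.512·1.6) / 1.912 = 0.4291 mg/L.
171 L/s = 0.171 m³/s.
After input B: C = (1.912·0.4291 + 0.171·0.45) / 2.083 = 0.4308 mg/L.
47 L/s = 0.047 m³/s.
6.84 µg/L = 0.00684 mg/L.
After input C: C = (2.083·0.4308 + 0.047·0.00684) / 2.13 = 0.4214 mg/L.

0.421 mg/L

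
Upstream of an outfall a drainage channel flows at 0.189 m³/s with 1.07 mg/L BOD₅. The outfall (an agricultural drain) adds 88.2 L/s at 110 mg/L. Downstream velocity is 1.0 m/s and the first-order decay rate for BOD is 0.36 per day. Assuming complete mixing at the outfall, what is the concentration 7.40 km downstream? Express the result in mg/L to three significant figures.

88.2 L/s = 0.0882 m³/s.
After complete mixing, C₀ = (0.0882·110 + 0.189·1.07) / 0.2772 = 35.73 mg/L.
Travel time t = 7400 m / 1.0 m/s = 7400 s = 0.08565 d.
C = 35.73·exp(−0.36·0.08565) = 35.73·0.9696 = 34.64 mg/L.

34.6 mg/L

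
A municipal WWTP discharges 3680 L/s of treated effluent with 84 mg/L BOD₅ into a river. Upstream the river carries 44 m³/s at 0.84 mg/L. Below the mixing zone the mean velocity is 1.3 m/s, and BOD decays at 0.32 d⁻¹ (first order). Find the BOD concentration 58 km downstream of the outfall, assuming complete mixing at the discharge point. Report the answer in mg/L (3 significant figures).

6.15 mg/L

3680 L/s = 3.68 m³/s.
After complete mixing, C₀ = (3.68·84 + 44·0.84) / 47.68 = 7.258 mg/L.
Travel time t = 5.8e+04 m / 1.3 m/s = 4.462e+04 s = 0.5164 d.
C = 7.258·exp(−0.32·0.5164) = 7.258·0.8477 = 6.153 mg/L.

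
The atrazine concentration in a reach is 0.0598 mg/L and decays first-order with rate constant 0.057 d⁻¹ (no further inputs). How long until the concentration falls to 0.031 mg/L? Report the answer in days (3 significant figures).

t = ln(C₀/C)/k = ln(0.0598/0.031)/0.057 = 0.657/0.057 = 11.53 d.

11.5 d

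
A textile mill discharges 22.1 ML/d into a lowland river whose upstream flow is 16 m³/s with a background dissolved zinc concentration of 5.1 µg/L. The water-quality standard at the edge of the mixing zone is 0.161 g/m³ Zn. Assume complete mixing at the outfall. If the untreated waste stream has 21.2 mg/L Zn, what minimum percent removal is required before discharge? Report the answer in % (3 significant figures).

53.2 %

22.1 ML/d = 0.2558 m³/s.
5.1 µg/L = 0.0051 mg/L.
Mass balance: 0.161·16.26 = 0.2558·Cₑ + 16·0.0051.
Cₑ = (2.617 − 0.0816) / 0.2558 = 9.913 mg/L.
Required removal = 1 − 9.913/21.2 = 53.24 %.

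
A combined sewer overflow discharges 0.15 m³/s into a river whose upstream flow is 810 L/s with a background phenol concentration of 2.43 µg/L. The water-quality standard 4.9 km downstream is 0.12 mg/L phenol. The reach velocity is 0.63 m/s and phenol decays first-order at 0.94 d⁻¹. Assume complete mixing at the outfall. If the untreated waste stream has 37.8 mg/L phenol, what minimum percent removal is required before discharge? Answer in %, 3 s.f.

810 L/s = 0.81 m³/s.
2.43 µg/L = 0.00243 mg/L.
Travel time to the compliance point: t = 4900/0.63 = 7778 s = 0.09002 d; decay factor exp(−0.94·0.09002) = 0.9189.
So the concentration just after mixing may be at most 0.12/0.9189 = 0.1306 mg/L.
Mass balance: 0.1306·0.96 = 0.15·Cₑ + 0.81·0.00243.
Cₑ = (0.1254 − 0.001968) / 0.15 = 0.8227 mg/L.
Required removal = 1 − 0.8227/37.8 = 97.82 %.

97.8 %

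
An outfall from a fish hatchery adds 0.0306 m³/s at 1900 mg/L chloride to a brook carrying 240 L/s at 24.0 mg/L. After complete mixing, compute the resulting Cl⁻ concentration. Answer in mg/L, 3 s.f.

236 mg/L

240 L/s = 0.24 m³/s.
Flow-weighted mixing gives C = (0.0306·1900 + 0.24·24) / (0.0306 + 0.24) = 63.9/0.2706 = 236.1 mg/L.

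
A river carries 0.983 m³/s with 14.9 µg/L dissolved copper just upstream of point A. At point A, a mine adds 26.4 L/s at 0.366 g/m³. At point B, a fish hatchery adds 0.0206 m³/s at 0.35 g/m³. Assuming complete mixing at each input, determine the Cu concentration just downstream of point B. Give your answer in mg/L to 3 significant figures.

14.9 µg/L = 0.0149 mg/L.
26.4 L/s = 0.0264 m³/s.
After input A: C = (0.983·0.0149 + 0.0264·0.366) / 1.009 = 0.02408 mg/L.
After input B: C = (1.009·0.02408 + 0.0206·0.35) / 1.03 = 0.0306 mg/L.

0.0306 mg/L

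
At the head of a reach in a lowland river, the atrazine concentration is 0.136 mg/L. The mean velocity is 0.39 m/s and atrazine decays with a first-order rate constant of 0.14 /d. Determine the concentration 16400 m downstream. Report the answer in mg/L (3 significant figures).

0.127 mg/L

Travel time t = 16400 m / 0.39 m/s = 1.64e+04/0.39 = 4.205e+04 s = 0.4867 d.
First-order decay: C = 0.136·exp(−0.14·0.4867) = 0.136·0.9341 = 0.127 mg/L.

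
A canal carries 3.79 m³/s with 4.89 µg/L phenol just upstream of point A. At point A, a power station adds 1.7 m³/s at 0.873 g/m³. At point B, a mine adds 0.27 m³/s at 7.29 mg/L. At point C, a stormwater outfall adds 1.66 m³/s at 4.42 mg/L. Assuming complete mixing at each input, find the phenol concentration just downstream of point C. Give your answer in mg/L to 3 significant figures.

4.89 µg/L = 0.00489 mg/L.
After input A: C = (3.79·0.00489 + 1.7·0.873) / 5.49 = 0.2737 mg/L.
After input B: C = (5.49·0.2737 + 0.27·7.29) / 5.76 = 0.6026 mg/L.
After input C: C = (5.76·0.6026 + 1.66·4.42) / 7.42 = 1.457 mg/L.

1.46 mg/L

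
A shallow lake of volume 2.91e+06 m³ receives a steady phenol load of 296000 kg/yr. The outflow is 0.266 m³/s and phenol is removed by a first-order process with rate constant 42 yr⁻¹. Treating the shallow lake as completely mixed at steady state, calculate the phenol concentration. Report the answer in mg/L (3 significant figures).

2.27 mg/L

Outflow Q = 0.266 m³/s × 3.156e+07 s/yr = 8.394e+06 m³/yr.
Steady-state CSTR mass balance: W = Q·C + k·V·C, so C = W/(Q + kV).
Q + kV = 8.394e+06 + 42·2.91e+06 = 1.306e+08 m³/yr.
C = 296000/1.306e+08 = 0.002266 kg/m³ = 2.266 mg/L.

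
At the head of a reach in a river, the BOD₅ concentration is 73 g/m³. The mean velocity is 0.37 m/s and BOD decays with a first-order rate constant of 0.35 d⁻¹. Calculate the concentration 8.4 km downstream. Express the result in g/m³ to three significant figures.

66.6 g/m³

Travel time t = 8.4 km / 0.37 m/s = 8400/0.37 = 2.27e+04 s = 0.2628 d.
First-order decay: C = 73·exp(−0.35·0.2628) = 73·0.9121 = 66.59 g/m³.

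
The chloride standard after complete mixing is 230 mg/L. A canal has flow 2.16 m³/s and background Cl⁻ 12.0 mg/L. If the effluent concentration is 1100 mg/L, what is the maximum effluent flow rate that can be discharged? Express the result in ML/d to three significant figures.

Mass balance at complete mixing: C_std·(Q_w + Q_r) = Q_w·C_e + Q_r·C_b.
Rearranging, Q_w = Q_r·(C_std − C_b)/(C_e − C_std) = 2.16·(230 − 12) / (1100 − 230) = 0.5412 m³/s.
= 46.76 ML/d.

46.8 ML/d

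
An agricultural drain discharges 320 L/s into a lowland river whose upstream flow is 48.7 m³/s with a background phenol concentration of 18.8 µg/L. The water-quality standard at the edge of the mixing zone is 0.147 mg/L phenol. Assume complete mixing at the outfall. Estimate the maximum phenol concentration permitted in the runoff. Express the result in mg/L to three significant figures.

320 L/s = 0.32 m³/s.
18.8 µg/L = 0.0188 mg/L.
Mass balance: 0.147·49.02 = 0.32·Cₑ + 48.7·0.0188.
Cₑ = (7.206 − 0.9156) / 0.32 = 19.66 mg/L.

19.7 mg/L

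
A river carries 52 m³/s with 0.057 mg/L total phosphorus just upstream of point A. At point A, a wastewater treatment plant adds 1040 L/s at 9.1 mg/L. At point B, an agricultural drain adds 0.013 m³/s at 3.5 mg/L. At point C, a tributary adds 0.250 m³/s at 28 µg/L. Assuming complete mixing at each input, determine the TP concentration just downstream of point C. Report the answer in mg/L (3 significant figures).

0.234 mg/L

1040 L/s = 1.04 m³/s.
After input A: C = (52·0.057 + 1.04·9.1) / 53.04 = 0.2343 mg/L.
After input B: C = (53.04·0.2343 + 0.013·3.5) / 53.05 = 0.2351 mg/L.
28 µg/L = 0.028 mg/L.
After input C: C = (53.05·0.2351 + 0.25·0.028) / 53.3 = 0.2341 mg/L.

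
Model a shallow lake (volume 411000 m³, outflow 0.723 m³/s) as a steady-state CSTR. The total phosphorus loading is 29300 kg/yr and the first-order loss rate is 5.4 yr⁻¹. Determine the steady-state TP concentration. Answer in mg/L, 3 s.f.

1.17 mg/L

Outflow Q = 0.723 m³/s × 3.156e+07 s/yr = 2.282e+07 m³/yr.
Steady-state CSTR mass balance: W = Q·C + k·V·C, so C = W/(Q + kV).
Q + kV = 2.282e+07 + 5.4·411000 = 2.504e+07 m³/yr.
C = 29300/2.504e+07 = 0.00117 kg/m³ = 1.17 mg/L.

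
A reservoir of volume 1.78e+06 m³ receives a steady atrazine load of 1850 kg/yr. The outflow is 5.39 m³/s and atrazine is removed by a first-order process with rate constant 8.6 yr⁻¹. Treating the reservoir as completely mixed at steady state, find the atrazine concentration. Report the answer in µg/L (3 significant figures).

9.98 µg/L

Outflow Q = 5.39 m³/s × 3.156e+07 s/yr = 1.701e+08 m³/yr.
Steady-state CSTR mass balance: W = Q·C + k·V·C, so C = W/(Q + kV).
Q + kV = 1.701e+08 + 8.6·1.78e+06 = 1.854e+08 m³/yr.
C = 1850/1.854e+08 = 9.978e-06 kg/m³ = 0.009978 mg/L = 9.978 µg/L.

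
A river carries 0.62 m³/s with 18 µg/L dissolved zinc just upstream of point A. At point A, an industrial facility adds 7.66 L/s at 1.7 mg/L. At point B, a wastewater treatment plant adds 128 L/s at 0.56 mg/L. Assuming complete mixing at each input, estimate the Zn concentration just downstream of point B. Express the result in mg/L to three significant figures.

18 µg/L = 0.018 mg/L.
7.66 L/s = 0.00766 m³/s.
After input A: C = (0.62·0.018 + 0.00766·1.7) / 0.6277 = 0.03853 mg/L.
128 L/s = 0.128 m³/s.
After input B: C = (0.6277·0.03853 + 0.128·0.56) / 0.7557 = 0.1269 mg/L.

0.127 mg/L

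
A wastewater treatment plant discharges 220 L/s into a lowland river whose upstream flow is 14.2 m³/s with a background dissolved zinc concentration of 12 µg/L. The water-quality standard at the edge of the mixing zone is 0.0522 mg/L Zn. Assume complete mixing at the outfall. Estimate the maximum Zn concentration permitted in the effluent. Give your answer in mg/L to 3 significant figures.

220 L/s = 0.22 m³/s.
12 µg/L = 0.012 mg/L.
Mass balance: 0.0522·14.42 = 0.22·Cₑ + 14.2·0.012.
Cₑ = (0.7527 − 0.1704) / 0.22 = 2.647 mg/L.

2.65 mg/L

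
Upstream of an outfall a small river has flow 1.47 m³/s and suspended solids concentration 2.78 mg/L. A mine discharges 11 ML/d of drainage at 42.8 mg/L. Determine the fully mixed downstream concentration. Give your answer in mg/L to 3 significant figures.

5.97 mg/L

11 ML/d = 0.1273 m³/s.
Flow-weighted mixing gives C = (0.1273·42.8 + 1.47·2.78) / (0.1273 + 1.47) = 9.536/1.597 = 5.97 mg/L.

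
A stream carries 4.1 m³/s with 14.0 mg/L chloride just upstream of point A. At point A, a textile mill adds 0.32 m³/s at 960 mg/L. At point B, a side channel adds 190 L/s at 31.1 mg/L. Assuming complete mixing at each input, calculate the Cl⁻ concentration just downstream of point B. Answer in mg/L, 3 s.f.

80.4 mg/L

After input A: C = (4.1·14 + 0.32·960) / 4.42 = 82.49 mg/L.
190 L/s = 0.19 m³/s.
After input B: C = (4.42·82.49 + 0.19·31.1) / 4.61 = 80.37 mg/L.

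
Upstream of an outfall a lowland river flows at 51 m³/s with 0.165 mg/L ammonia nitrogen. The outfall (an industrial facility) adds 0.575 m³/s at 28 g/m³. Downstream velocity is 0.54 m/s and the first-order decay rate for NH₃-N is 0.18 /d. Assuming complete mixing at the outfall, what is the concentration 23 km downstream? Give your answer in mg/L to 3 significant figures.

0.435 mg/L

After complete mixing, C₀ = (0.575·28 + 51·0.165) / 51.58 = 0.4753 mg/L.
Travel time t = 2.3e+04 m / 0.54 m/s = 4.259e+04 s = 0.493 d.
C = 0.4753·exp(−0.18·0.493) = 0.4753·0.9151 = 0.435 mg/L.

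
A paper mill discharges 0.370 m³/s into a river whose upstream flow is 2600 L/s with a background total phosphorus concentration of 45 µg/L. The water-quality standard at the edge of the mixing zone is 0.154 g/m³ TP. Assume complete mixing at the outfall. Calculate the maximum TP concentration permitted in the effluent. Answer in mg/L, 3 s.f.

2600 L/s = 2.6 m³/s.
45 µg/L = 0.045 mg/L.
Mass balance: 0.154·2.97 = 0.37·Cₑ + 2.6·0.045.
Cₑ = (0.4574 − 0.117) / 0.37 = 0.9199 mg/L.

0.920 mg/L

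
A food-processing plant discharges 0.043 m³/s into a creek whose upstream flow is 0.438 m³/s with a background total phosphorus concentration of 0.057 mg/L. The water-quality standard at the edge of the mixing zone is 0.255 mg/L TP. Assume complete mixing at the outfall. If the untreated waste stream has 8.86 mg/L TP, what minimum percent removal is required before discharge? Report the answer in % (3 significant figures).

Mass balance: 0.255·0.481 = 0.043·Cₑ + 0.438·0.057.
Cₑ = (0.1227 − 0.02497) / 0.043 = 2.272 mg/L.
Required removal = 1 − 2.272/8.86 = 74.36 %.

74.4 %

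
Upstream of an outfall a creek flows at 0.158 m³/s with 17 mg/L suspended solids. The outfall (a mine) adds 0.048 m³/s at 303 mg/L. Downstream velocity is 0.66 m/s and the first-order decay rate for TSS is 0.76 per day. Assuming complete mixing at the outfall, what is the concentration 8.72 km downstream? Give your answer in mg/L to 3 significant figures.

After complete mixing, C₀ = (0.048·303 + 0.158·17) / 0.206 = 83.64 mg/L.
Travel time t = 8720 m / 0.66 m/s = 1.321e+04 s = 0.1529 d.
C = 83.64·exp(−0.76·0.1529) = 83.64·0.8903 = 74.46 mg/L.

74.5 mg/L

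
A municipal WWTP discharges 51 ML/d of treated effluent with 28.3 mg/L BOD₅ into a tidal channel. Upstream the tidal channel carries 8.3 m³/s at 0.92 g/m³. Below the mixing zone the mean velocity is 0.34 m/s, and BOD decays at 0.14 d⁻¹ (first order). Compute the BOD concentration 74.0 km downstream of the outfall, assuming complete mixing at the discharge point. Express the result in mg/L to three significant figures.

51 ML/d = 0.5903 m³/s.
After complete mixing, C₀ = (0.5903·28.3 + 8.3·0.92) / 8.89 = 2.738 mg/L.
Travel time t = 7.4e+04 m / 0.34 m/s = 2.176e+05 s = 2.519 d.
C = 2.738·exp(−0.14·2.519) = 2.738·0.7028 = 1.924 mg/L.

1.92 mg/L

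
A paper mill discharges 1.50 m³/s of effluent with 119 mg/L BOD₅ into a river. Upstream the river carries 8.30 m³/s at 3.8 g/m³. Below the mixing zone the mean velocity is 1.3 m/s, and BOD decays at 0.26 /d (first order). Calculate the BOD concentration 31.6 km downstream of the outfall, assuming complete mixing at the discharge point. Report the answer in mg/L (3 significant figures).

After complete mixing, C₀ = (1.5·119 + 8.3·3.8) / 9.8 = 21.43 mg/L.
Travel time t = 3.16e+04 m / 1.3 m/s = 2.431e+04 s = 0.2813 d.
C = 21.43·exp(−0.26·0.2813) = 21.43·0.9295 = 19.92 mg/L.

19.9 mg/L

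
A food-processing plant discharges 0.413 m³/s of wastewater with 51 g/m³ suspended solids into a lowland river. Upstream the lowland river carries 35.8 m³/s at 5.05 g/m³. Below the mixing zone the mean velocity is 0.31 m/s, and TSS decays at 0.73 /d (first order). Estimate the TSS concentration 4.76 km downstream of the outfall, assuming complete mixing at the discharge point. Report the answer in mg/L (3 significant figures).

4.90 mg/L

After complete mixing, C₀ = (0.413·51 + 35.8·5.05) / 36.21 = 5.574 mg/L.
Travel time t = 4760 m / 0.31 m/s = 1.535e+04 s = 0.1777 d.
C = 5.574·exp(−0.73·0.1777) = 5.574·0.8783 = 4.896 mg/L.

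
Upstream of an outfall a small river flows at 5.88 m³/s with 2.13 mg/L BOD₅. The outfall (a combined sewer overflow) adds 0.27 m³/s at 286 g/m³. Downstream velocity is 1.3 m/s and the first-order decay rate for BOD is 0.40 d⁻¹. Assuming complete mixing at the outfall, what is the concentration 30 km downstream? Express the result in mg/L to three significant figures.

After complete mixing, C₀ = (0.27·286 + 5.88·2.13) / 6.15 = 14.59 mg/L.
Travel time t = 3e+04 m / 1.3 m/s = 2.308e+04 s = 0.2671 d.
C = 14.59·exp(−0.40·0.2671) = 14.59·0.8987 = 13.11 mg/L.

13.1 mg/L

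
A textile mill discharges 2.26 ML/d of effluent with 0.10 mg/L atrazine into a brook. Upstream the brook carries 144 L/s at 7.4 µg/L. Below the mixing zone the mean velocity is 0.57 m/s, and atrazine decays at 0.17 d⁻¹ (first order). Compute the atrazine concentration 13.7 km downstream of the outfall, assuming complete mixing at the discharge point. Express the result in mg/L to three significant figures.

2.26 ML/d = 0.02616 m³/s.
144 L/s = 0.144 m³/s.
7.4 µg/L = 0.0074 mg/L.
After complete mixing, C₀ = (0.02616·0.1 + 0.144·0.0074) / 0.1702 = 0.02163 mg/L.
Travel time t = 1.37e+04 m / 0.57 m/s = 2.404e+04 s = 0.2782 d.
C = 0.02163·exp(−0.17·0.2782) = 0.02163·0.9538 = 0.02064 mg/L.

0.0206 mg/L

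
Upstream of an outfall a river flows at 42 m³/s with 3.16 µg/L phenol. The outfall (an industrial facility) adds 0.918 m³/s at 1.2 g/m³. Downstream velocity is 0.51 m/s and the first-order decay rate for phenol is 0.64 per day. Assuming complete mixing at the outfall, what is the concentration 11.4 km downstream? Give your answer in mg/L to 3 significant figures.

0.0244 mg/L

3.16 µg/L = 0.00316 mg/L.
After complete mixing, C₀ = (0.918·1.2 + 42·0.00316) / 42.92 = 0.02876 mg/L.
Travel time t = 1.14e+04 m / 0.51 m/s = 2.235e+04 s = 0.2587 d.
C = 0.02876·exp(−0.64·0.2587) = 0.02876·0.8474 = 0.02437 mg/L.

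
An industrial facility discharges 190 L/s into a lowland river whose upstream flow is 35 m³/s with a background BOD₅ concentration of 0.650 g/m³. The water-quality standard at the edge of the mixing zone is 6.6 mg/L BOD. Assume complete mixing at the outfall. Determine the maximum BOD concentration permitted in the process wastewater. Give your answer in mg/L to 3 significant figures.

1100 mg/L

190 L/s = 0.19 m³/s.
Mass balance: 6.6·35.19 = 0.19·Cₑ + 35·0.65.
Cₑ = (232.3 − 22.75) / 0.19 = 1103 mg/L.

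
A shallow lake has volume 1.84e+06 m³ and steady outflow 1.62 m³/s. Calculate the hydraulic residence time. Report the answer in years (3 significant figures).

0.0360 yr

Q = 1.62 m³/s × 3.156e+07 s/yr = 5.112e+07 m³/yr.
Hydraulic residence time τ = V/Q = 1.84e+06/5.112e+07 = 0.03599 yr.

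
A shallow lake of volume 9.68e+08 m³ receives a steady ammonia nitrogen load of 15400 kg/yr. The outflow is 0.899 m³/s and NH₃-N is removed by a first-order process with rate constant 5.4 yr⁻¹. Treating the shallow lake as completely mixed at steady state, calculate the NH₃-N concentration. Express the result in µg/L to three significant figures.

Outflow Q = 0.899 m³/s × 3.156e+07 s/yr = 2.837e+07 m³/yr.
Steady-state CSTR mass balance: W = Q·C + k·V·C, so C = W/(Q + kV).
Q + kV = 2.837e+07 + 5.4·9.68e+08 = 5.256e+09 m³/yr.
C = 15400/5.256e+09 = 2.93e-06 kg/m³ = 0.00293 mg/L = 2.93 µg/L.

2.93 µg/L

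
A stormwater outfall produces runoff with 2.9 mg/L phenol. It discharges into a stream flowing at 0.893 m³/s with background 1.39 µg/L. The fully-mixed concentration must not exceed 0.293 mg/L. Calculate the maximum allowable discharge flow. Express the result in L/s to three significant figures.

1.39 µg/L = 0.00139 mg/L.
Mass balance at complete mixing: C_std·(Q_w + Q_r) = Q_w·C_e + Q_r·C_b.
Rearranging, Q_w = Q_r·(C_std − C_b)/(C_e − C_std) = 0.893·(0.293 − 0.00139) / (2.9 − 0.293) = 0.09989 m³/s.
= 99.89 L/s.

99.9 L/s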